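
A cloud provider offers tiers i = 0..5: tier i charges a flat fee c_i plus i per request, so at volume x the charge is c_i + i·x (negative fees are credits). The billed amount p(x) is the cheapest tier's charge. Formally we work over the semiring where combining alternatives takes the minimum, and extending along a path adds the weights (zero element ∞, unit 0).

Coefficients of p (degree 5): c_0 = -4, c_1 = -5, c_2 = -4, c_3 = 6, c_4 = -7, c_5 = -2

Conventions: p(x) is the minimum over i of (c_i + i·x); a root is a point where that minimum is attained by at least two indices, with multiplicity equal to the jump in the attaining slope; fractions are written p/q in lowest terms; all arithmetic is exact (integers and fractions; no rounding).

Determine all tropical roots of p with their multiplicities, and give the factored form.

hull edge (i=0, c=-4) to (i=1, c=-5): slope -1, span 1
hull edge (i=1, c=-5) to (i=4, c=-7): slope -2/3, span 3
hull edge (i=4, c=-7) to (i=5, c=-2): slope 5, span 1
Factored form: p(x) = -2 ⊗ (x ⊕ (-5)) ⊗ (x ⊕ 2/3) ⊗ (x ⊕ 2/3) ⊗ (x ⊕ 2/3) ⊗ (x ⊕ 1)
Answer: roots = -5 (mult 1), 2/3 (mult 3), 1 (mult 1)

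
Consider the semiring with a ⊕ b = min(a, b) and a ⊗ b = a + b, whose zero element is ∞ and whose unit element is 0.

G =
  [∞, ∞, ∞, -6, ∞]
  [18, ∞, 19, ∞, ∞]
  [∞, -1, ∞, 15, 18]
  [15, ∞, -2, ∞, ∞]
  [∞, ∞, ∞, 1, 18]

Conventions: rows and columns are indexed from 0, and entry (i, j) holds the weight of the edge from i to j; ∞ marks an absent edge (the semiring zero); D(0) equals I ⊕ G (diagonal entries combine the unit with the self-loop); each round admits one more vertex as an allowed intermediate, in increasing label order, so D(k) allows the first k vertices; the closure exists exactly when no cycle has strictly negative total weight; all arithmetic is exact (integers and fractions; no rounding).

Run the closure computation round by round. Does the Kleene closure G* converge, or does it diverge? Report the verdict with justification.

D(0):
  [0, ∞, ∞, -6, ∞]
  [18, 0, 19, ∞, ∞]
  [∞, -1, 0, 15, 18]
  [15, ∞, -2, 0, ∞]
  [∞, ∞, ∞, 1, 0]
D(1):
  [0, ∞, ∞, -6, ∞]
  [18, 0, 19, 12, ∞]
  [∞, -1, 0, 15, 18]
  [15, ∞, -2, 0, ∞]
  [∞, ∞, ∞, 1, 0]
D(2):
  [0, ∞, ∞, -6, ∞]
  [18, 0, 19, 12, ∞]
  [17, -1, 0, 11, 18]
  [15, ∞, -2, 0, ∞]
  [∞, ∞, ∞, 1, 0]
D(3):
  [0, ∞, ∞, -6, ∞]
  [18, 0, 19, 12, 37]
  [17, -1, 0, 11, 18]
  [15, -3, -2, 0, 16]
  [∞, ∞, ∞, 1, 0]
D(4):
  [0, -9, -8, -6, 10]
  [18, 0, 10, 12, 28]
  [17, -1, 0, 11, 18]
  [15, -3, -2, 0, 16]
  [16, -2, -1, 1, 0]
D(5):
  [0, -9, -8, -6, 10]
  [18, 0, 10, 12, 28]
  [17, -1, 0, 11, 18]
  [15, -3, -2, 0, 16]
  [16, -2, -1, 1, 0]
Key observation: every diagonal entry stays at the unit through all rounds, so no improving cycle exists.
Answer: CONVERGES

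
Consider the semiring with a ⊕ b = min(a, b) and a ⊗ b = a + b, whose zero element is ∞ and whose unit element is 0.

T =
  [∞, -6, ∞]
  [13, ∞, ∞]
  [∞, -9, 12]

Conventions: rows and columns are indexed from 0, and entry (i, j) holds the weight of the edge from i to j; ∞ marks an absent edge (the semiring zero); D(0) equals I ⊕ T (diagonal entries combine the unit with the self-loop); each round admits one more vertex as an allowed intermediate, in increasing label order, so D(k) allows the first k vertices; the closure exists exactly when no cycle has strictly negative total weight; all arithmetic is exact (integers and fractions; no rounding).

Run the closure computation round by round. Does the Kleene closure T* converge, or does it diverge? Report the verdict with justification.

D(0):
  [0, -6, ∞]
  [13, 0, ∞]
  [∞, -9, 0]
D(1):
  [0, -6, ∞]
  [13, 0, ∞]
  [∞, -9, 0]
D(2):
  [0, -6, ∞]
  [13, 0, ∞]
  [4, -9, 0]
D(3):
  [0, -6, ∞]
  [13, 0, ∞]
  [4, -9, 0]
Key observation: every diagonal entry stays at the unit through all rounds, so no improving cycle exists.
Answer: CONVERGES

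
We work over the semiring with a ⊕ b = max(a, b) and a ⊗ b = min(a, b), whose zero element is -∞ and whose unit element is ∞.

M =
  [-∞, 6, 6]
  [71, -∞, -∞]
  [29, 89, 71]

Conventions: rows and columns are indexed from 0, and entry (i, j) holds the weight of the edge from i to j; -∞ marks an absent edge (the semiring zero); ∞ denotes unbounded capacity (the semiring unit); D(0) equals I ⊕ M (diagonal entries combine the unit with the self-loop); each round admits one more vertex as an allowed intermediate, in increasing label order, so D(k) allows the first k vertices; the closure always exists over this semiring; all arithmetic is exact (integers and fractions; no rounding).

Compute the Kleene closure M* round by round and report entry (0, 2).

D(0):
  [∞, 6, 6]
  [71, ∞, -∞]
  [29, 89, ∞]
D(1):
  [∞, 6, 6]
  [71, ∞, 6]
  [29, 89, ∞]
D(2):
  [∞, 6, 6]
  [71, ∞, 6]
  [71, 89, ∞]
D(3):
  [∞, 6, 6]
  [71, ∞, 6]
  [71, 89, ∞]
Answer: M*[0][2] = 6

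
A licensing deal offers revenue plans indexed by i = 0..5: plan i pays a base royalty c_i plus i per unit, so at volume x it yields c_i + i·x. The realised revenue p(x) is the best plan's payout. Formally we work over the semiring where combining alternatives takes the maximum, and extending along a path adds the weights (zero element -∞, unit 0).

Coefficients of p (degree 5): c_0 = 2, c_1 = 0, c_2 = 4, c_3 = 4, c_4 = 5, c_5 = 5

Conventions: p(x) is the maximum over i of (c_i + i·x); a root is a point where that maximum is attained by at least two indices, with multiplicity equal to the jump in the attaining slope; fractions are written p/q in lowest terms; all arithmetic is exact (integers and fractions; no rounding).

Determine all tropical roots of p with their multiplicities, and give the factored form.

hull edge (i=0, c=2) to (i=2, c=4): slope 1, span 2
hull edge (i=2, c=4) to (i=4, c=5): slope 1/2, span 2
hull edge (i=4, c=5) to (i=5, c=5): slope 0, span 1
Factored form: p(x) = 5 ⊗ (x ⊕ (-1)) ⊗ (x ⊕ (-1)) ⊗ (x ⊕ (-1/2)) ⊗ (x ⊕ (-1/2)) ⊗ (x ⊕ 0)
Answer: roots = -1 (mult 2), -1/2 (mult 2), 0 (mult 1)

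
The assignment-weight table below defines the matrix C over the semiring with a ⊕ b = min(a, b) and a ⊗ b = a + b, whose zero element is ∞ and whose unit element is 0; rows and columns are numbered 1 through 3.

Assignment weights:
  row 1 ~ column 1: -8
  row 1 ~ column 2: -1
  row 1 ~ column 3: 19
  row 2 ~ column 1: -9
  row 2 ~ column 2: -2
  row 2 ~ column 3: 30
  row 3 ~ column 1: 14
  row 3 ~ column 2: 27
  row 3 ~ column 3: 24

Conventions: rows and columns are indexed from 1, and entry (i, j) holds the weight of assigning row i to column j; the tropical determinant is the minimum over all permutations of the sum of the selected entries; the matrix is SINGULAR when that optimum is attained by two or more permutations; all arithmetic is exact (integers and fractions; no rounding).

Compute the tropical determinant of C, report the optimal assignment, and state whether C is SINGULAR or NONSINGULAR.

σ = (1, 2, 3): (-8) + (-2) + 24 = 14
σ = (1, 3, 2): (-8) + 30 + 27 = 49
σ = (2, 1, 3): (-1) + (-9) + 24 = 14
σ = (2, 3, 1): (-1) + 30 + 14 = 43
σ = (3, 1, 2): 19 + (-9) + 27 = 37
σ = (3, 2, 1): 19 + (-2) + 14 = 31
Optimal value attained by: σ = (1, 2, 3).
Answer: det⊕(C) = 14; verdict: SINGULAR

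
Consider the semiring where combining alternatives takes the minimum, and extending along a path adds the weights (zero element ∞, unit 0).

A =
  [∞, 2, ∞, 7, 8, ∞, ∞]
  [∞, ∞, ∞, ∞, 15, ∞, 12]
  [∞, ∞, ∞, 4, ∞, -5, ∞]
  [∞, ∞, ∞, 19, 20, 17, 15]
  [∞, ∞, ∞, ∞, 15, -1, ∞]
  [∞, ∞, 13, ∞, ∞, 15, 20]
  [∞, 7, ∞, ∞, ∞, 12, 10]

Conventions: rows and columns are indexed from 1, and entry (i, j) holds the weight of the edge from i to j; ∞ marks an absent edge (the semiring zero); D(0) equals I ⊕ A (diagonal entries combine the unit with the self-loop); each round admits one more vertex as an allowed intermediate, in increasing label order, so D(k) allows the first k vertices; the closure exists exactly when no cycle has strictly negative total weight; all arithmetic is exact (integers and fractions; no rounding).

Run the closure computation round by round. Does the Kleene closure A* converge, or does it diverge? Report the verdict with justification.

D(0):
  [0, 2, ∞, 7, 8, ∞, ∞]
  [∞, 0, ∞, ∞, 15, ∞, 12]
  [∞, ∞, 0, 4, ∞, -5, ∞]
  [∞, ∞, ∞, 0, 20, 17, 15]
  [∞, ∞, ∞, ∞, 0, -1, ∞]
  [∞, ∞, 13, ∞, ∞, 0, 20]
  [∞, 7, ∞, ∞, ∞, 12, 0]
D(1):
  [0, 2, ∞, 7, 8, ∞, ∞]
  [∞, 0, ∞, ∞, 15, ∞, 12]
  [∞, ∞, 0, 4, ∞, -5, ∞]
  [∞, ∞, ∞, 0, 20, 17, 15]
  [∞, ∞, ∞, ∞, 0, -1, ∞]
  [∞, ∞, 13, ∞, ∞, 0, 20]
  [∞, 7, ∞, ∞, ∞, 12, 0]
D(2):
  [0, 2, ∞, 7, 8, ∞, 14]
  [∞, 0, ∞, ∞, 15, ∞, 12]
  [∞, ∞, 0, 4, ∞, -5, ∞]
  [∞, ∞, ∞, 0, 20, 17, 15]
  [∞, ∞, ∞, ∞, 0, -1, ∞]
  [∞, ∞, 13, ∞, ∞, 0, 20]
  [∞, 7, ∞, ∞, 22, 12, 0]
D(3):
  [0, 2, ∞, 7, 8, ∞, 14]
  [∞, 0, ∞, ∞, 15, ∞, 12]
  [∞, ∞, 0, 4, ∞, -5, ∞]
  [∞, ∞, ∞, 0, 20, 17, 15]
  [∞, ∞, ∞, ∞, 0, -1, ∞]
  [∞, ∞, 13, 17, ∞, 0, 20]
  [∞, 7, ∞, ∞, 22, 12, 0]
D(4):
  [0, 2, ∞, 7, 8, 24, 14]
  [∞, 0, ∞, ∞, 15, ∞, 12]
  [∞, ∞, 0, 4, 24, -5, 19]
  [∞, ∞, ∞, 0, 20, 17, 15]
  [∞, ∞, ∞, ∞, 0, -1, ∞]
  [∞, ∞, 13, 17, 37, 0, 20]
  [∞, 7, ∞, ∞, 22, 12, 0]
D(5):
  [0, 2, ∞, 7, 8, 7, 14]
  [∞, 0, ∞, ∞, 15, 14, 12]
  [∞, ∞, 0, 4, 24, -5, 19]
  [∞, ∞, ∞, 0, 20, 17, 15]
  [∞, ∞, ∞, ∞, 0, -1, ∞]
  [∞, ∞, 13, 17, 37, 0, 20]
  [∞, 7, ∞, ∞, 22, 12, 0]
D(6):
  [0, 2, 20, 7, 8, 7, 14]
  [∞, 0, 27, 31, 15, 14, 12]
  [∞, ∞, 0, 4, 24, -5, 15]
  [∞, ∞, 30, 0, 20, 17, 15]
  [∞, ∞, 12, 16, 0, -1, 19]
  [∞, ∞, 13, 17, 37, 0, 20]
  [∞, 7, 25, 29, 22, 12, 0]
D(7):
  [0, 2, 20, 7, 8, 7, 14]
  [∞, 0, 27, 31, 15, 14, 12]
  [∞, 22, 0, 4, 24, -5, 15]
  [∞, 22, 30, 0, 20, 17, 15]
  [∞, 26, 12, 16, 0, -1, 19]
  [∞, 27, 13, 17, 37, 0, 20]
  [∞, 7, 25, 29, 22, 12, 0]
Key observation: every diagonal entry stays at the unit through all rounds, so no improving cycle exists.
Answer: CONVERGES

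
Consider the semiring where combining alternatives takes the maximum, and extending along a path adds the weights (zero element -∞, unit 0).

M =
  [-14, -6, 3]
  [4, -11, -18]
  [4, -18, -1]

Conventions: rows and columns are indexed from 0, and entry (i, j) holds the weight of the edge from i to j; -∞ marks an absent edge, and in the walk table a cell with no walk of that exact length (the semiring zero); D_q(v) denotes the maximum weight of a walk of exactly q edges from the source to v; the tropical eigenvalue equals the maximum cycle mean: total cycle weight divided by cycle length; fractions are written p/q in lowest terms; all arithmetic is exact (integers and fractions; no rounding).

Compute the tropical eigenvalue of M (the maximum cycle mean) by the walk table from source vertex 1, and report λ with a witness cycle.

q=0: [-∞, 0, -∞]
q=1: [4, -11, -18]
q=2: [-7, -2, 7]
q=3: [11, -11, 6]
Optimal cycle mean attained by: cycle 0->2->0, total 3 + 4, length 2.
Answer: λ = 7/2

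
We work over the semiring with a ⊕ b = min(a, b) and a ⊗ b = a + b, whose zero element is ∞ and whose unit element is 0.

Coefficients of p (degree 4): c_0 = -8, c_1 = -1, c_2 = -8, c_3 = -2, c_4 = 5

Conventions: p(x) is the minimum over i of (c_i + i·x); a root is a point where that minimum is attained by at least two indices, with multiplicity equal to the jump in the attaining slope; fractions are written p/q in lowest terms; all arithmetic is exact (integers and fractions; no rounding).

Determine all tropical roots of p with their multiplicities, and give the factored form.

hull edge (i=0, c=-8) to (i=2, c=-8): slope 0, span 2
hull edge (i=2, c=-8) to (i=3, c=-2): slope 6, span 1
hull edge (i=3, c=-2) to (i=4, c=5): slope 7, span 1
Factored form: p(x) = 5 ⊗ (x ⊕ (-7)) ⊗ (x ⊕ (-6)) ⊗ (x ⊕ 0) ⊗ (x ⊕ 0)
Answer: roots = -7 (mult 1), -6 (mult 1), 0 (mult 2)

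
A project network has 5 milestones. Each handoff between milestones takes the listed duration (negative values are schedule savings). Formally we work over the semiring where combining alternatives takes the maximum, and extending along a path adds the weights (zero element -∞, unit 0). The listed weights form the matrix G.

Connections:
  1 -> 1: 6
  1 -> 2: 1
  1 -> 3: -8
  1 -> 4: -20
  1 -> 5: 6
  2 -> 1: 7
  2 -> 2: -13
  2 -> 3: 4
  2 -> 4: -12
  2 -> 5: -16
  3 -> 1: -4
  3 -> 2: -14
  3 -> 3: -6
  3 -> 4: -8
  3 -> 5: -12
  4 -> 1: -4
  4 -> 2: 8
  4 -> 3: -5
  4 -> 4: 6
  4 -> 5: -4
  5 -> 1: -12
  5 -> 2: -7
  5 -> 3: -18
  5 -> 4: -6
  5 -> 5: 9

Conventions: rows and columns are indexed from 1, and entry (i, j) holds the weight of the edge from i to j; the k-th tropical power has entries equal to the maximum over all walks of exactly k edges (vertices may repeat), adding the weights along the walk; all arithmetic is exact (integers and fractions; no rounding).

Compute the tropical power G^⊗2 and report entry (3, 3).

G^⊗2:
  [12, 7, 5, 0, 15]
  [13, 8, -1, -4, 13]
  [2, 0, -10, -2, 2]
  [15, 14, 12, 12, 5]
  [0, 2, -3, 3, 18]
Key observation: the optimum is the walk 3->2->3, with weight (-14) + 4 = -10.
Optimal value attained by: walk 3->2->3.
Answer: (G^⊗2)[3][3] = -10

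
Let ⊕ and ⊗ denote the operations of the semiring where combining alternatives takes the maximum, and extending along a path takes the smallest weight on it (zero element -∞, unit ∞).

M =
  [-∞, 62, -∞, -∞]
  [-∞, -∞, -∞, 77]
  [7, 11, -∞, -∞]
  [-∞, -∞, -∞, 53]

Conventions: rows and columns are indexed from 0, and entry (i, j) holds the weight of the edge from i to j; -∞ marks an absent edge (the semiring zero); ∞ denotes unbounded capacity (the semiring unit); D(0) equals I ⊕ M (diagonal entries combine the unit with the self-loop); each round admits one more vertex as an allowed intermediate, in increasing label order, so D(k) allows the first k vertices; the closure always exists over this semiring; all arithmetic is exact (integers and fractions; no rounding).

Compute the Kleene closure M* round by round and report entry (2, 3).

D(0):
  [∞, 62, -∞, -∞]
  [-∞, ∞, -∞, 77]
  [7, 11, ∞, -∞]
  [-∞, -∞, -∞, ∞]
D(1):
  [∞, 62, -∞, -∞]
  [-∞, ∞, -∞, 77]
  [7, 11, ∞, -∞]
  [-∞, -∞, -∞, ∞]
D(2):
  [∞, 62, -∞, 62]
  [-∞, ∞, -∞, 77]
  [7, 11, ∞, 11]
  [-∞, -∞, -∞, ∞]
D(3):
  [∞, 62, -∞, 62]
  [-∞, ∞, -∞, 77]
  [7, 11, ∞, 11]
  [-∞, -∞, -∞, ∞]
D(4):
  [∞, 62, -∞, 62]
  [-∞, ∞, -∞, 77]
  [7, 11, ∞, 11]
  [-∞, -∞, -∞, ∞]
Answer: M*[2][3] = 11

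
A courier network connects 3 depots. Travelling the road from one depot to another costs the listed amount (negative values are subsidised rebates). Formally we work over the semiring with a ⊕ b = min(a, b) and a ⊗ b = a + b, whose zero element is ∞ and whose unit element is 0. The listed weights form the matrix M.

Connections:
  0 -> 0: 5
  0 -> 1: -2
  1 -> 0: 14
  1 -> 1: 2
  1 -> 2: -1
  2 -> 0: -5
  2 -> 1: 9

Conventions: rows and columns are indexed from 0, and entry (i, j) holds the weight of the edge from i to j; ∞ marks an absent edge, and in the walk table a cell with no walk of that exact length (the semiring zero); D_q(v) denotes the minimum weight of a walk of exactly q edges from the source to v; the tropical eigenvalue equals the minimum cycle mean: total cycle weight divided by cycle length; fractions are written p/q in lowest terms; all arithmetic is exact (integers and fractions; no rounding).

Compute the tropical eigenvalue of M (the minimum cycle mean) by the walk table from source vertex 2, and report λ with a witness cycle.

q=0: [∞, ∞, 0]
q=1: [-5, 9, ∞]
q=2: [0, -7, 8]
q=3: [3, -5, -8]
Optimal cycle mean attained by: cycle 0->1->2->0, total (-2) + (-1) + (-5), length 3.
Answer: λ = -8/3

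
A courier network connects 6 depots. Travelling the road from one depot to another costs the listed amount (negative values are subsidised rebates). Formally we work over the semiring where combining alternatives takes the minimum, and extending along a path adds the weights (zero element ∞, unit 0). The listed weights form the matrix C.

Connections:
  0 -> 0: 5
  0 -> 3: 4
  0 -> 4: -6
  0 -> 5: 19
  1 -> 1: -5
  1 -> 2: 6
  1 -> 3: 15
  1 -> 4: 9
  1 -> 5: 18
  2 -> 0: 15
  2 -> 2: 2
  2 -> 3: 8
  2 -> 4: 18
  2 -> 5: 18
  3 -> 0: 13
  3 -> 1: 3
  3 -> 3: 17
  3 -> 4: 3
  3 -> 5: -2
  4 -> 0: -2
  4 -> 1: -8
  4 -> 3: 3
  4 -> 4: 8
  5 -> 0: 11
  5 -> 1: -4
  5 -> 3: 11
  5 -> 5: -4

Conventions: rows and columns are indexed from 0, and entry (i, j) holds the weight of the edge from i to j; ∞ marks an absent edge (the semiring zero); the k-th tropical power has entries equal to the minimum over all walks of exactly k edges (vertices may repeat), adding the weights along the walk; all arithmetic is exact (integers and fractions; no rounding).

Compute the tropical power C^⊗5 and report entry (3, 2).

C^⊗2:
  [-8, -14, ∞, -3, -1, 2]
  [7, -10, 1, 10, 4, 13]
  [16, 10, 4, 10, 9, 6]
  [1, -6, 9, 6, 7, -6]
  [3, -13, -2, 2, -8, 1]
  [7, -9, 2, 7, 5, -8]
C^⊗3:
  [-3, -19, -8, -4, -14, -5]
  [2, -15, -4, 5, -1, 8]
  [7, 1, 6, 12, 10, 2]
  [5, -11, 0, 5, -5, -10]
  [-10, -18, -7, -5, -4, -3]
  [3, -14, -3, 3, 0, -12]
C^⊗4:
  [-16, -24, -13, -11, -10, -9]
  [-3, -20, -9, 0, -6, 3]
  [8, -4, 7, 11, 1, -2]
  [-7, -16, -5, -2, -2, -14]
  [-6, -23, -12, -6, -16, -7]
  [-2, -19, -8, -1, -5, -16]
C^⊗5:
  [-12, -29, -18, -12, -22, -13]
  [-8, -25, -14, -5, -11, -2]
  [-1, -9, 2, 4, 2, -6]
  [-4, -21, -10, -3, -13, -18]
  [-18, -28, -17, -13, -14, -11]
  [-7, -24, -13, -5, -10, -20]
Key observation: the optimum is the walk 3->5->1->1->1->2, with weight (-2) + (-4) + (-5) + (-5) + 6 = -10.
Optimal value attained by: walk 3->5->1->1->1->2.
Answer: (C^⊗5)[3][2] = -10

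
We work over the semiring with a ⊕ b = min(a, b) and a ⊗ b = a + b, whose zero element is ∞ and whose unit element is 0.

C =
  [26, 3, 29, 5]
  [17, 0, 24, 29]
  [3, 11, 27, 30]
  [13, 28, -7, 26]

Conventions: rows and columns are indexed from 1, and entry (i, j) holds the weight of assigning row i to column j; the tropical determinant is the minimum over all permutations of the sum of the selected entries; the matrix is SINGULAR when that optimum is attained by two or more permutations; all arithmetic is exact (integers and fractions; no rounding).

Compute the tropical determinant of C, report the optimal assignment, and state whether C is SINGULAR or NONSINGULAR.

σ = (1, 2, 3, 4): 26 + 0 + 27 + 26 = 79
σ = (1, 2, 4, 3): 26 + 0 + 30 + (-7) = 49
σ = (1, 3, 2, 4): 26 + 24 + 11 + 26 = 87
σ = (1, 3, 4, 2): 26 + 24 + 30 + 28 = 108
σ = (1, 4, 2, 3): 26 + 29 + 11 + (-7) = 59
σ = (1, 4, 3, 2): 26 + 29 + 27 + 28 = 110
σ = (2, 1, 3, 4): 3 + 17 + 27 + 26 = 73
σ = (2, 1, 4, 3): 3 + 17 + 30 + (-7) = 43
σ = (2, 3, 1, 4): 3 + 24 + 3 + 26 = 56
σ = (2, 3, 4, 1): 3 + 24 + 30 + 13 = 70
σ = (2, 4, 1, 3): 3 + 29 + 3 + (-7) = 28
σ = (2, 4, 3, 1): 3 + 29 + 27 + 13 = 72
σ = (3, 1, 2, 4): 29 + 17 + 11 + 26 = 83
σ = (3, 1, 4, 2): 29 + 17 + 30 + 28 = 104
σ = (3, 2, 1, 4): 29 + 0 + 3 + 26 = 58
σ = (3, 2, 4, 1): 29 + 0 + 30 + 13 = 72
σ = (3, 4, 1, 2): 29 + 29 + 3 + 28 = 89
σ = (3, 4, 2, 1): 29 + 29 + 11 + 13 = 82
σ = (4, 1, 2, 3): 5 + 17 + 11 + (-7) = 26
σ = (4, 1, 3, 2): 5 + 17 + 27 + 28 = 77
σ = (4, 2, 1, 3): 5 + 0 + 3 + (-7) = 1
σ = (4, 2, 3, 1): 5 + 0 + 27 + 13 = 45
σ = (4, 3, 1, 2): 5 + 24 + 3 + 28 = 60
σ = (4, 3, 2, 1): 5 + 24 + 11 + 13 = 53
Optimal value attained by: σ = (4, 2, 1, 3).
Answer: det⊕(C) = 1; verdict: NONSINGULAR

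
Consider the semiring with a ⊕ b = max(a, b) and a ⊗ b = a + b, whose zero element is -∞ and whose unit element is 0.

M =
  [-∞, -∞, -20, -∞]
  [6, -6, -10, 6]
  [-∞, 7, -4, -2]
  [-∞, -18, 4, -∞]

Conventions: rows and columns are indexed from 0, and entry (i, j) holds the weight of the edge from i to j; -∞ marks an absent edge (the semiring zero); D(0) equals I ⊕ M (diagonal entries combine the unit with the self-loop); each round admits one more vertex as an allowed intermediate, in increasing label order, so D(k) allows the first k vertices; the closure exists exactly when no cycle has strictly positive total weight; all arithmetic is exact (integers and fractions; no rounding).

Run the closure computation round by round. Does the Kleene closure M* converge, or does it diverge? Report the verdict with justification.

D(0):
  [0, -∞, -20, -∞]
  [6, 0, -10, 6]
  [-∞, 7, 0, -2]
  [-∞, -18, 4, 0]
D(1):
  [0, -∞, -20, -∞]
  [6, 0, -10, 6]
  [-∞, 7, 0, -2]
  [-∞, -18, 4, 0]
D(2):
  [0, -∞, -20, -∞]
  [6, 0, -10, 6]
  [13, 7, 0, 13]
  [-12, -18, 4, 0]
Detection: at round 3, diagonal entry (3, 3) turns strictly positive.
Key observation: the cycle 3->2->1->3 has total weight 4 + 7 + 6, which is strictly positive.
Answer: DIVERGES — positive cycle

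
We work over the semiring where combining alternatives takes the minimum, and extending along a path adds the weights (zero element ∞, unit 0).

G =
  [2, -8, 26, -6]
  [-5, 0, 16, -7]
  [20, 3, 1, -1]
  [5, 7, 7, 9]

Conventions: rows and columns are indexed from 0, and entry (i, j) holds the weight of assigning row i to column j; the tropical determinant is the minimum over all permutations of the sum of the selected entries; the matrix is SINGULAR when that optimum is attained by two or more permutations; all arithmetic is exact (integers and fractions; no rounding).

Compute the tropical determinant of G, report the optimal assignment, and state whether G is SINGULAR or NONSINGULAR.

σ = (0, 1, 2, 3): 2 + 0 + 1 + 9 = 12
σ = (0, 1, 3, 2): 2 + 0 + (-1) + 7 = 8
σ = (0, 2, 1, 3): 2 + 16 + 3 + 9 = 30
σ = (0, 2, 3, 1): 2 + 16 + (-1) + 7 = 24
σ = (0, 3, 1, 2): 2 + (-7) + 3 + 7 = 5
σ = (0, 3, 2, 1): 2 + (-7) + 1 + 7 = 3
σ = (1, 0, 2, 3): (-8) + (-5) + 1 + 9 = -3
σ = (1, 0, 3, 2): (-8) + (-5) + (-1) + 7 = -7
σ = (1, 2, 0, 3): (-8) + 16 + 20 + 9 = 37
σ = (1, 2, 3, 0): (-8) + 16 + (-1) + 5 = 12
σ = (1, 3, 0, 2): (-8) + (-7) + 20 + 7 = 12
σ = (1, 3, 2, 0): (-8) + (-7) + 1 + 5 = -9
σ = (2, 0, 1, 3): 26 + (-5) + 3 + 9 = 33
σ = (2, 0, 3, 1): 26 + (-5) + (-1) + 7 = 27
σ = (2, 1, 0, 3): 26 + 0 + 20 + 9 = 55
σ = (2, 1, 3, 0): 26 + 0 + (-1) + 5 = 30
σ = (2, 3, 0, 1): 26 + (-7) + 20 + 7 = 46
σ = (2, 3, 1, 0): 26 + (-7) + 3 + 5 = 27
σ = (3, 0, 1, 2): (-6) + (-5) + 3 + 7 = -1
σ = (3, 0, 2, 1): (-6) + (-5) + 1 + 7 = -3
σ = (3, 1, 0, 2): (-6) + 0 + 20 + 7 = 21
σ = (3, 1, 2, 0): (-6) + 0 + 1 + 5 = 0
σ = (3, 2, 0, 1): (-6) + 16 + 20 + 7 = 37
σ = (3, 2, 1, 0): (-6) + 16 + 3 + 5 = 18
Optimal value attained by: σ = (1, 3, 2, 0).
Answer: det⊕(G) = -9; verdict: NONSINGULAR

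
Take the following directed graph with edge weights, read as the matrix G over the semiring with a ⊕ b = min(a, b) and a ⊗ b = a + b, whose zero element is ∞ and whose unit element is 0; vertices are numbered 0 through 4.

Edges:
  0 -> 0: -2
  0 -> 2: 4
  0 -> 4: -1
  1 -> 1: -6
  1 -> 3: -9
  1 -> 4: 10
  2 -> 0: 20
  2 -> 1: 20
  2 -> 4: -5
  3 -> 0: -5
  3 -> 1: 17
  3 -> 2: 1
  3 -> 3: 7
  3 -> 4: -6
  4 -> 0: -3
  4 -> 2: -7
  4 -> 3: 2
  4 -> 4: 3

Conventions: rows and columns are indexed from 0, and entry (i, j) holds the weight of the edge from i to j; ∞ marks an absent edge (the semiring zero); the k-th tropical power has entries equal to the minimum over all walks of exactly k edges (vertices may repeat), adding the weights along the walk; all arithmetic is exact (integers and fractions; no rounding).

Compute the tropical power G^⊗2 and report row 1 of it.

G^⊗2:
  [-4, 24, -8, 1, -3]
  [-14, -12, -8, -15, -15]
  [-8, 14, -12, -3, -2]
  [-9, 11, -13, -4, -6]
  [-5, 13, -4, 5, -12]
Answer: row 1 of G^⊗2 = [-14, -12, -8, -15, -15]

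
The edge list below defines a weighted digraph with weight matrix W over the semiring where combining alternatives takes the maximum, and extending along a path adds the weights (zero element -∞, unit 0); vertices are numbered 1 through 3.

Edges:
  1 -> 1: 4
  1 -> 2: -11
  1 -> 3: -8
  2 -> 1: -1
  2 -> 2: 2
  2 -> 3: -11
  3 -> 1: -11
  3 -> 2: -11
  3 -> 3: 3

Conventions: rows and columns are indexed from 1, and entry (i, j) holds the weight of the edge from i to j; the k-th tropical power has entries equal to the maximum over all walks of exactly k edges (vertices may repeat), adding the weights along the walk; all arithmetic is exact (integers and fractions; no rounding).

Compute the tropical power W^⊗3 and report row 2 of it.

W^⊗2:
  [8, -7, -4]
  [3, 4, -8]
  [-7, -8, 6]
W^⊗3:
  [12, -3, 0]
  [7, 6, -5]
  [-3, -5, 9]
Answer: row 2 of W^⊗3 = [7, 6, -5]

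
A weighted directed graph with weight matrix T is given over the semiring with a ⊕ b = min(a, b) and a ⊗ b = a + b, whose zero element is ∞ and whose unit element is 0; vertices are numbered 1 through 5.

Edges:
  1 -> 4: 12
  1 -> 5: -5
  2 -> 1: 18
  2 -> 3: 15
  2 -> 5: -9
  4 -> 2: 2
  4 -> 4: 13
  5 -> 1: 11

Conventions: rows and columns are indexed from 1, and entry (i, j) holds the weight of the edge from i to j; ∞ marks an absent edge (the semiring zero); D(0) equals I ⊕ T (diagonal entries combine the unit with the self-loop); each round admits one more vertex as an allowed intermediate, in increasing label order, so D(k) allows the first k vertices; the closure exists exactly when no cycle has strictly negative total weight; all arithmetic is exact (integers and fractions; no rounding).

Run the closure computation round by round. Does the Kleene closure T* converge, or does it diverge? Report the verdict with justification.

D(0):
  [0, ∞, ∞, 12, -5]
  [18, 0, 15, ∞, -9]
  [∞, ∞, 0, ∞, ∞]
  [∞, 2, ∞, 0, ∞]
  [11, ∞, ∞, ∞, 0]
D(1):
  [0, ∞, ∞, 12, -5]
  [18, 0, 15, 30, -9]
  [∞, ∞, 0, ∞, ∞]
  [∞, 2, ∞, 0, ∞]
  [11, ∞, ∞, 23, 0]
D(2):
  [0, ∞, ∞, 12, -5]
  [18, 0, 15, 30, -9]
  [∞, ∞, 0, ∞, ∞]
  [20, 2, 17, 0, -7]
  [11, ∞, ∞, 23, 0]
D(3):
  [0, ∞, ∞, 12, -5]
  [18, 0, 15, 30, -9]
  [∞, ∞, 0, ∞, ∞]
  [20, 2, 17, 0, -7]
  [11, ∞, ∞, 23, 0]
D(4):
  [0, 14, 29, 12, -5]
  [18, 0, 15, 30, -9]
  [∞, ∞, 0, ∞, ∞]
  [20, 2, 17, 0, -7]
  [11, 25, 40, 23, 0]
D(5):
  [0, 14, 29, 12, -5]
  [2, 0, 15, 14, -9]
  [∞, ∞, 0, ∞, ∞]
  [4, 2, 17, 0, -7]
  [11, 25, 40, 23, 0]
Key observation: every diagonal entry stays at the unit through all rounds, so no improving cycle exists.
Answer: CONVERGES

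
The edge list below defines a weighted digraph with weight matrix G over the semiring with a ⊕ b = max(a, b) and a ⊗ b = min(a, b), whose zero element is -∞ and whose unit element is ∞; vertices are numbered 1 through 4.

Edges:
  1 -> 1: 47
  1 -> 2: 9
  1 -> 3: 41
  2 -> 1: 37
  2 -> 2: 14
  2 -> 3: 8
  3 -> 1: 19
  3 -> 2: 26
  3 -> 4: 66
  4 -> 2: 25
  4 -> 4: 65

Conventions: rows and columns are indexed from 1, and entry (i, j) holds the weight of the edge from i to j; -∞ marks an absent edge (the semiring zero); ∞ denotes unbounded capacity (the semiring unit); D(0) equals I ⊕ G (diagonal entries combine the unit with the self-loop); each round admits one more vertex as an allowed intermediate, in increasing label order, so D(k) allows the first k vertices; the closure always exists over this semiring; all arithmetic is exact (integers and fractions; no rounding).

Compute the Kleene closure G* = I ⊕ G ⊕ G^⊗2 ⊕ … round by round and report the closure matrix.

D(0):
  [∞, 9, 41, -∞]
  [37, ∞, 8, -∞]
  [19, 26, ∞, 66]
  [-∞, 25, -∞, ∞]
D(1):
  [∞, 9, 41, -∞]
  [37, ∞, 37, -∞]
  [19, 26, ∞, 66]
  [-∞, 25, -∞, ∞]
D(2):
  [∞, 9, 41, -∞]
  [37, ∞, 37, -∞]
  [26, 26, ∞, 66]
  [25, 25, 25, ∞]
D(3):
  [∞, 26, 41, 41]
  [37, ∞, 37, 37]
  [26, 26, ∞, 66]
  [25, 25, 25, ∞]
D(4):
  [∞, 26, 41, 41]
  [37, ∞, 37, 37]
  [26, 26, ∞, 66]
  [25, 25, 25, ∞]
Answer: G* = [[∞, 26, 41, 41], [37, ∞, 37, 37], [26, 26, ∞, 66], [25, 25, 25, ∞]]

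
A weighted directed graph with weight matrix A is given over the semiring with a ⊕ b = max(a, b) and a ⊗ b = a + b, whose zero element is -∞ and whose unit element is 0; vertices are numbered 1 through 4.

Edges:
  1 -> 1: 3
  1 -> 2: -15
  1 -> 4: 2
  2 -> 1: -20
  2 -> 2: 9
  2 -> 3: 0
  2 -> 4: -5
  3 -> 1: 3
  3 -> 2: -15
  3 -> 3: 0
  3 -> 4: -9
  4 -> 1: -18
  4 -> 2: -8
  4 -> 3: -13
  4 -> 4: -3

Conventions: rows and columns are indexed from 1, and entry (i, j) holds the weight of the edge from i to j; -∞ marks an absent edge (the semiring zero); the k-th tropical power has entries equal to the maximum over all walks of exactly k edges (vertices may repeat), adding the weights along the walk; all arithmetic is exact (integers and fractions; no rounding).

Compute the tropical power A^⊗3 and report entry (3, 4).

A^⊗2:
  [6, -6, -11, 5]
  [3, 18, 9, 4]
  [6, -6, 0, 5]
  [-10, 1, -8, -6]
A^⊗3:
  [9, 3, -6, 8]
  [12, 27, 18, 13]
  [9, 3, 0, 8]
  [-5, 10, 1, -4]
Key observation: the optimum is the walk 3->1->1->4, with weight 3 + 3 + 2 = 8.
Optimal value attained by: walk 3->1->1->4.
Answer: (A^⊗3)[3][4] = 8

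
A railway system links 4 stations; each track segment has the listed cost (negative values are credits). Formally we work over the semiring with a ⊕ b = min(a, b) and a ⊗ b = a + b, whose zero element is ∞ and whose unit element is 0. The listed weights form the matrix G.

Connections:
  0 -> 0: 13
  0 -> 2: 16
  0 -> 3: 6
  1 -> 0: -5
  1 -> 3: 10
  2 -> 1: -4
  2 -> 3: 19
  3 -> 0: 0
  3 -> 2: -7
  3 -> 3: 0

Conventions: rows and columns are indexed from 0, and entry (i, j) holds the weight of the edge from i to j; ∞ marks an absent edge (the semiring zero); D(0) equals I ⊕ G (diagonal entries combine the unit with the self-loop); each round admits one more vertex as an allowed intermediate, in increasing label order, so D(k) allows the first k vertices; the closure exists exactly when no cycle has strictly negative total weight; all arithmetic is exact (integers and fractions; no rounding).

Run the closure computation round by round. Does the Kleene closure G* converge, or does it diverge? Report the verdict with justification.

D(0):
  [0, ∞, 16, 6]
  [-5, 0, ∞, 10]
  [∞, -4, 0, 19]
  [0, ∞, -7, 0]
D(1):
  [0, ∞, 16, 6]
  [-5, 0, 11, 1]
  [∞, -4, 0, 19]
  [0, ∞, -7, 0]
D(2):
  [0, ∞, 16, 6]
  [-5, 0, 11, 1]
  [-9, -4, 0, -3]
  [0, ∞, -7, 0]
Detection: at round 3, diagonal entry (3, 3) turns strictly negative.
Key observation: the cycle 3->2->1->0->3 has total weight (-7) + (-4) + (-5) + 6, which is strictly negative.
Answer: DIVERGES — negative cycle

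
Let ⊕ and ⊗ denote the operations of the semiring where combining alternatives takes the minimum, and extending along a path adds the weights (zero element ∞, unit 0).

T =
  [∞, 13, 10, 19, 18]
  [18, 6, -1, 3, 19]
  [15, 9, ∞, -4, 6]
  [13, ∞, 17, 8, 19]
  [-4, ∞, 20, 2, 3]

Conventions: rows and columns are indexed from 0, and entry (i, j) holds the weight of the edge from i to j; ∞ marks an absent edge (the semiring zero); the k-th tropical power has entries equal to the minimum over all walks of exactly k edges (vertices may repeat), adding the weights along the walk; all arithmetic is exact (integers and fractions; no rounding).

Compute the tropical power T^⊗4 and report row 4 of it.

T^⊗2:
  [14, 19, 12, 6, 16]
  [14, 8, 5, -5, 5]
  [2, 15, 8, 4, 9]
  [15, 26, 23, 13, 22]
  [-1, 9, 6, 5, 6]
T^⊗3:
  [12, 21, 18, 8, 18]
  [1, 14, 7, 1, 8]
  [5, 15, 12, 4, 12]
  [18, 28, 25, 19, 25]
  [2, 12, 8, 2, 9]
T^⊗4:
  [14, 25, 20, 14, 21]
  [4, 14, 11, 3, 11]
  [8, 18, 14, 8, 15]
  [21, 31, 27, 21, 28]
  [5, 15, 11, 4, 12]
Answer: row 4 of T^⊗4 = [5, 15, 11, 4, 12]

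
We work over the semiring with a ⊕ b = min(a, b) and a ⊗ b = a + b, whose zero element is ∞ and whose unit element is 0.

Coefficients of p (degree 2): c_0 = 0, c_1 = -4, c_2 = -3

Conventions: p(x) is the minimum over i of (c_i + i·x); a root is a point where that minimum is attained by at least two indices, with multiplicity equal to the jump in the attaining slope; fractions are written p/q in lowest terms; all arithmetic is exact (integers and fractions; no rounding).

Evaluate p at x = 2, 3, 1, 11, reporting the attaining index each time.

p(2) = min(0+0·2=0, -4+1·2=-2, -3+2·2=1) = -2 (attained by i=1)
p(3) = min(0+0·3=0, -4+1·3=-1, -3+2·3=3) = -1 (attained by i=1)
p(1) = min(0+0·1=0, -4+1·1=-3, -3+2·1=-1) = -3 (attained by i=1)
p(11) = min(0+0·11=0, -4+1·11=7, -3+2·11=19) = 0 (attained by i=0)
Answer: p(2) = -2; p(3) = -1; p(1) = -3; p(11) = 0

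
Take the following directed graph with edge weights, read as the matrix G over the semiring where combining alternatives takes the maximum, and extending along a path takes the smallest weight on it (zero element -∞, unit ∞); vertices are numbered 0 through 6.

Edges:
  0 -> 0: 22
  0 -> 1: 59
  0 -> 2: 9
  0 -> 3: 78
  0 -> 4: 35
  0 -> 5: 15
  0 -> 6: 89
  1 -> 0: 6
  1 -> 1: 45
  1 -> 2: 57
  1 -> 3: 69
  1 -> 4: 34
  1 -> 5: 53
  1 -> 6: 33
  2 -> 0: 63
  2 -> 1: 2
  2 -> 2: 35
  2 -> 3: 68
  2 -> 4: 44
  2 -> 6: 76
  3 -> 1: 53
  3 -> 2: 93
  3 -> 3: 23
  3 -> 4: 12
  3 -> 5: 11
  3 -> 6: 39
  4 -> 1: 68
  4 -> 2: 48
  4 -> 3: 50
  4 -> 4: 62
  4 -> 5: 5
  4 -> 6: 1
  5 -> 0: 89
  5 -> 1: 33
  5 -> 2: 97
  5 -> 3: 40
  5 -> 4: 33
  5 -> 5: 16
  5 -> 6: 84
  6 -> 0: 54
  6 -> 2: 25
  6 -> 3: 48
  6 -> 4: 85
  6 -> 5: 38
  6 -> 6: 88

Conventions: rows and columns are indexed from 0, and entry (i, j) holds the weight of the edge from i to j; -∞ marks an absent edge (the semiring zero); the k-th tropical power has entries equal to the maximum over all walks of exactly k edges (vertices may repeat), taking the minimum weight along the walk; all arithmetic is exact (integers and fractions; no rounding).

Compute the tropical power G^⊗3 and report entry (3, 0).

G^⊗2:
  [54, 53, 78, 59, 85, 53, 88]
  [57, 53, 69, 57, 44, 45, 57]
  [54, 59, 68, 63, 76, 38, 76]
  [63, 45, 53, 68, 44, 53, 76]
  [48, 62, 57, 68, 62, 53, 48]
  [63, 59, 40, 78, 84, 38, 89]
  [54, 68, 48, 54, 85, 38, 88]
G^⊗3:
  [63, 68, 59, 68, 85, 53, 88]
  [63, 57, 57, 68, 57, 53, 69]
  [63, 68, 63, 68, 76, 53, 76]
  [54, 59, 68, 63, 76, 45, 76]
  [57, 62, 68, 62, 62, 53, 57]
  [54, 68, 78, 63, 85, 53, 88]
  [54, 68, 57, 68, 85, 53, 88]
Key observation: the optimum is the walk 3->2->6->0, with weight 93 min 76 min 54 = 54.
Optimal value attained by: walk 3->2->6->0.
Answer: (G^⊗3)[3][0] = 54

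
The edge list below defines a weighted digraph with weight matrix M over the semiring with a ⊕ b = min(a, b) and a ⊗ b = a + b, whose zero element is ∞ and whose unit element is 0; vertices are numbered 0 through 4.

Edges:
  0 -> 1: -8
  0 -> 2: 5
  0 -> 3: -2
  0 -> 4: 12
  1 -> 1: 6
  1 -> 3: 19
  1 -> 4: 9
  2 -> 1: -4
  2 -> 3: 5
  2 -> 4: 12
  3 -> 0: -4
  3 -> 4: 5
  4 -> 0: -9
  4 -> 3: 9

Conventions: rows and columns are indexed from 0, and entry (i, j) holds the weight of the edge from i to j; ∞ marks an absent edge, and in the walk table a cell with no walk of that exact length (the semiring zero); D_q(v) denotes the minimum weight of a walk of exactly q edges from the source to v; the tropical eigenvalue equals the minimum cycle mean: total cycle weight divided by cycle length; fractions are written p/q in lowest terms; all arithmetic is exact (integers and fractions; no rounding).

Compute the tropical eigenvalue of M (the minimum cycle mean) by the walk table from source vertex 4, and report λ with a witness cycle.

q=0: [∞, ∞, ∞, ∞, 0]
q=1: [-9, ∞, ∞, 9, ∞]
q=2: [5, -17, -4, -11, 3]
q=3: [-15, -11, 10, 1, -8]
q=4: [-17, -23, -10, -17, -3]
q=5: [-21, -25, -12, -19, -14]
Optimal cycle mean attained by: cycle 0->3->0, total (-2) + (-4), length 2.
Answer: λ = -3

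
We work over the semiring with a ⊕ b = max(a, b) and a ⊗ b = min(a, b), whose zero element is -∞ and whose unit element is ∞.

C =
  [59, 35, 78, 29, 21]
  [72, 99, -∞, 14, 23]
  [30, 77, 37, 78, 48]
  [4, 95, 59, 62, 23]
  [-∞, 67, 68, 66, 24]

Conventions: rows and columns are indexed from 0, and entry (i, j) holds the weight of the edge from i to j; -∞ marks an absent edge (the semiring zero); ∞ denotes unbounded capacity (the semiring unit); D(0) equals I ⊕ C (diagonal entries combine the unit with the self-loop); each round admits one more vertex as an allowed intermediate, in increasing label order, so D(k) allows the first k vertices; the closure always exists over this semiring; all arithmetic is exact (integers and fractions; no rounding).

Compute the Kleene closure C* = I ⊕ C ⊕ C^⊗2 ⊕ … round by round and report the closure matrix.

D(0):
  [∞, 35, 78, 29, 21]
  [72, ∞, -∞, 14, 23]
  [30, 77, ∞, 78, 48]
  [4, 95, 59, ∞, 23]
  [-∞, 67, 68, 66, ∞]
D(1):
  [∞, 35, 78, 29, 21]
  [72, ∞, 72, 29, 23]
  [30, 77, ∞, 78, 48]
  [4, 95, 59, ∞, 23]
  [-∞, 67, 68, 66, ∞]
D(2):
  [∞, 35, 78, 29, 23]
  [72, ∞, 72, 29, 23]
  [72, 77, ∞, 78, 48]
  [72, 95, 72, ∞, 23]
  [67, 67, 68, 66, ∞]
D(3):
  [∞, 77, 78, 78, 48]
  [72, ∞, 72, 72, 48]
  [72, 77, ∞, 78, 48]
  [72, 95, 72, ∞, 48]
  [68, 68, 68, 68, ∞]
D(4):
  [∞, 78, 78, 78, 48]
  [72, ∞, 72, 72, 48]
  [72, 78, ∞, 78, 48]
  [72, 95, 72, ∞, 48]
  [68, 68, 68, 68, ∞]
D(5):
  [∞, 78, 78, 78, 48]
  [72, ∞, 72, 72, 48]
  [72, 78, ∞, 78, 48]
  [72, 95, 72, ∞, 48]
  [68, 68, 68, 68, ∞]
Answer: C* = [[∞, 78, 78, 78, 48], [72, ∞, 72, 72, 48], [72, 78, ∞, 78, 48], [72, 95, 72, ∞, 48], [68, 68, 68, 68, ∞]]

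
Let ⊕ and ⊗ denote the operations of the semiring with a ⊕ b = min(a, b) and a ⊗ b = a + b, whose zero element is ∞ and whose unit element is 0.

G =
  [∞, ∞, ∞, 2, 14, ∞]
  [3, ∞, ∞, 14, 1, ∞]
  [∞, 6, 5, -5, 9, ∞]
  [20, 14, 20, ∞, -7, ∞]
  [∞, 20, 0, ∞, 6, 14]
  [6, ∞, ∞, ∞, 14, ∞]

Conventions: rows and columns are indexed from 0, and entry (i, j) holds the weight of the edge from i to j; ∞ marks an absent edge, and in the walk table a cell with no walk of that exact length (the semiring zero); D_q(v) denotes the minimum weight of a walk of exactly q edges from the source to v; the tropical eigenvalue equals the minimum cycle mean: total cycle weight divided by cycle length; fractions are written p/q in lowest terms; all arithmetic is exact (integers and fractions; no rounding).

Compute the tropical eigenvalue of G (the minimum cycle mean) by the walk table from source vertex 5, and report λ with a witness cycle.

q=0: [∞, ∞, ∞, ∞, ∞, 0]
q=1: [6, ∞, ∞, ∞, 14, ∞]
q=2: [∞, 34, 14, 8, 20, 28]
q=3: [28, 20, 19, 9, 1, 34]
q=4: [23, 21, 1, 14, 2, 15]
q=5: [21, 7, 2, -4, 7, 16]
q=6: [10, 8, 7, -3, -11, 21]
Optimal cycle mean attained by: cycle 2->3->4->2, total (-5) + (-7) + 0, length 3.
Answer: λ = -4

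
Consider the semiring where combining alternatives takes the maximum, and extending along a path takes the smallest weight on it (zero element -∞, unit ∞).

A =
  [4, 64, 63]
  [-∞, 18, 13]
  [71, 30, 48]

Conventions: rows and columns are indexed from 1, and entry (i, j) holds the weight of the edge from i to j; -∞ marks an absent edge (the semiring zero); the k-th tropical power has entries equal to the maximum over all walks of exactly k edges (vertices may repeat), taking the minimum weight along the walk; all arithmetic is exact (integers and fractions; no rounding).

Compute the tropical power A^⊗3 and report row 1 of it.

A^⊗2:
  [63, 30, 48]
  [13, 18, 13]
  [48, 64, 63]
A^⊗3:
  [48, 63, 63]
  [13, 18, 13]
  [63, 48, 48]
Answer: row 1 of A^⊗3 = [48, 63, 63]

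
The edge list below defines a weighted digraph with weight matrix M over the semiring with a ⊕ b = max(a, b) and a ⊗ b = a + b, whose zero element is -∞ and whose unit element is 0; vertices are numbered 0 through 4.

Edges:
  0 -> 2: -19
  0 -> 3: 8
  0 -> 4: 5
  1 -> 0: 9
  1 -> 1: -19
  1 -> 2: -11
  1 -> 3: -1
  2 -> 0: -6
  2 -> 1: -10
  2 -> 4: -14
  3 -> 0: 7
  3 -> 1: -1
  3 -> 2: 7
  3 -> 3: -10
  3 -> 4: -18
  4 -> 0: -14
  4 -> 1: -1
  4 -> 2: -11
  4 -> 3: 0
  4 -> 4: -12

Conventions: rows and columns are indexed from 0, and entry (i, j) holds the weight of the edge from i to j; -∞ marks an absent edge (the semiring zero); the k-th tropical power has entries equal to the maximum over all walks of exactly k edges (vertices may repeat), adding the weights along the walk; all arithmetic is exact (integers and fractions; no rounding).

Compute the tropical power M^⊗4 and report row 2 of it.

M^⊗2:
  [15, 7, 15, 5, -7]
  [6, -2, 6, 17, 14]
  [-1, -15, -21, 2, -1]
  [8, -3, -3, 15, 12]
  [8, -1, 7, -2, -9]
M^⊗3:
  [16, 5, 12, 23, 20]
  [24, 16, 24, 14, 11]
  [9, 1, 9, 7, 4]
  [22, 14, 22, 16, 13]
  [8, -3, 5, 16, 13]
M^⊗4:
  [30, 22, 30, 24, 21]
  [25, 14, 21, 32, 29]
  [14, 6, 14, 17, 14]
  [23, 15, 23, 30, 27]
  [23, 15, 23, 16, 13]
Answer: row 2 of M^⊗4 = [14, 6, 14, 17, 14]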